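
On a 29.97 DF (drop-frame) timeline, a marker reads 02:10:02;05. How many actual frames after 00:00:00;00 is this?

233831

Complete 10-minute blocks: 13, each 17982 frames → 233766.
Remaining 0 whole minutes in the current block: 0 frames.
Within the current minute: 2 × 30 + 5 = 65. Total = 233766 + 0 + 65 = 233831.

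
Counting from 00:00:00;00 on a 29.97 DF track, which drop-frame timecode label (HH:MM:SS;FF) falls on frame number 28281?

00:15:43;19

Each 10-minute DF block holds 10 × 60 × 30 − 9 × 2 = 17982 frames. 28281 ÷ 17982 → 1 full block, remainder 10299.
Within the partial block the first minute is 1800 frames and each further minute 1798, so 5 further minute boundaries passed. Total skipped labels = 18 × 1 + 2 × 5 = 28.
Non-drop label index = 28281 + 28 = 28309; at 30 labels/s that is 00:15:43:19, i.e. DF 00:15:43;19.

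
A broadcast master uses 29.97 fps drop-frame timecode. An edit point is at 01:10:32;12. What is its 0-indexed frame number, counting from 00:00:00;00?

126846

Complete 10-minute blocks: 7, each 17982 frames → 125874.
Remaining 0 whole minutes in the current block: 0 frames.
Within the current minute: 32 × 30 + 12 = 972. Total = 125874 + 0 + 972 = 126846.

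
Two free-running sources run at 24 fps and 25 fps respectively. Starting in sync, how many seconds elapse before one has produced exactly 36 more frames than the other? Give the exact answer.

The gap grows by |25 − 24| = 1 frame per second.
Time for a 36-frame gap: 36 ÷ (1) = 36 s.

36 seconds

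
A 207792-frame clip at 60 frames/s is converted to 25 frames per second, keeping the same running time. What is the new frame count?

86580 frames

Target frames = source frames × (target rate / source rate) = 207792 × (25)/(60) = 207792 × 5/12 = 86580.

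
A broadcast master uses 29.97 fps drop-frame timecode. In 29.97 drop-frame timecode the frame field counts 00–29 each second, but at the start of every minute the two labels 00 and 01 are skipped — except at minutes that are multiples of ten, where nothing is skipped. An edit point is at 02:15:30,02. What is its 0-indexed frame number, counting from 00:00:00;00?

243658

Complete 10-minute blocks: 13, each 17982 frames → 233766.
Remaining 5 whole minutes in the current block: 1800 + 4 × 1798 = 8992 frames.
Within the current minute: 30 × 30 + 2 − 2 = 900 (labels ;00/;01 skipped at this minute). Total = 233766 + 8992 + 900 = 243658.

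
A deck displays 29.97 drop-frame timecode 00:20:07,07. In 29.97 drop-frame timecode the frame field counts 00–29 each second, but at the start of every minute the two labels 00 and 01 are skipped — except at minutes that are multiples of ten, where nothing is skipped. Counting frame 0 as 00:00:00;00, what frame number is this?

36181

Complete 10-minute blocks: 2, each 17982 frames → 35964.
Remaining 0 whole minutes in the current block: 0 frames.
Within the current minute: 7 × 30 + 7 = 217. Total = 35964 + 0 + 217 = 36181.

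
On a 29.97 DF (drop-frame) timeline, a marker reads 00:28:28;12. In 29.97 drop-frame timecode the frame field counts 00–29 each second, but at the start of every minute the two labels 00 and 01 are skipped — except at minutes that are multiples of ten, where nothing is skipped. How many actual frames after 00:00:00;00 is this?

51200

Complete 10-minute blocks: 2, each 17982 frames → 35964.
Remaining 8 whole minutes in the current block: 1800 + 7 × 1798 = 14386 frames.
Within the current minute: 28 × 30 + 12 − 2 = 850 (labels ;00/;01 skipped at this minute). Total = 35964 + 14386 + 850 = 51200.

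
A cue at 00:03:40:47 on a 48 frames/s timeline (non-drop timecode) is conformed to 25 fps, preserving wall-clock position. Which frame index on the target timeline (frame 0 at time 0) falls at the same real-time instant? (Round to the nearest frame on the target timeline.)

Source frame index: (0×3600 + 3×60 + 40) × 48 + 47 = 10607.
Real time: 10607 / (48) = 10607/48 s.
Target frame: (10607/48) × (25) = 265175/48 ≈ 5524.479 → 5524.

frame 5524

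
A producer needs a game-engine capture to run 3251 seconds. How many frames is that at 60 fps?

195060 frames

Frames = 3251 × 60 = 195060.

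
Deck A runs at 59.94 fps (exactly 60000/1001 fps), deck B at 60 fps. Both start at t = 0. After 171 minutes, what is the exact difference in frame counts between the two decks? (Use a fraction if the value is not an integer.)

171 min = 10260 s.
A emits 60000/1001 × 10260 = 615600000/1001 frames; B emits 60 × 10260 = 615600.
Difference = 615600/1001 frames (≈ 614.9850); B is ahead of A.

615600/1001 frames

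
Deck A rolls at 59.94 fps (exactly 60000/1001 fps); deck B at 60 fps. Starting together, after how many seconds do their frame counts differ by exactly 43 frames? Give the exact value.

The gap grows by |60 − 60000/1001| = 60/1001 frames per second.
Time for a 43-frame gap: 43 ÷ (60/1001) = 43043/60 s.

43043/60 seconds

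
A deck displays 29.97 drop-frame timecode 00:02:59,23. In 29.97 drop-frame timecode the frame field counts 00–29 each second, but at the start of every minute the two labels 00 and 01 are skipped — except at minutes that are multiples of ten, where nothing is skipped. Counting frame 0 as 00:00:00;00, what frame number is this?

5389

As if non-drop at 30 labels/s: (0 × 3600 + 2 × 60 + 59) × 30 + 23 = 5393.
Minute boundaries passed: 2; those not divisible by 10: 2 − 0 = 2; dropped labels = 2 × 2 = 4.
Actual frame index = 5393 − 4 = 5389.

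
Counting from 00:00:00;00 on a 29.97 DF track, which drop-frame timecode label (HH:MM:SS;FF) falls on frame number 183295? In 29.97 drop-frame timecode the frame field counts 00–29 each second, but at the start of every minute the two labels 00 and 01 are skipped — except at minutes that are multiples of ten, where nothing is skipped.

Each 10-minute DF block holds 10 × 60 × 30 − 9 × 2 = 17982 frames. 183295 ÷ 17982 → 10 full blocks, remainder 3475.
Within the partial block the first minute is 1800 frames and each further minute 1798, so 1 further minute boundary passed. Total skipped labels = 18 × 10 + 2 × 1 = 182.
Non-drop label index = 183295 + 182 = 183477; at 30 labels/s that is 01:41:55:27, i.e. DF 01:41:55;27.

01:41:55;27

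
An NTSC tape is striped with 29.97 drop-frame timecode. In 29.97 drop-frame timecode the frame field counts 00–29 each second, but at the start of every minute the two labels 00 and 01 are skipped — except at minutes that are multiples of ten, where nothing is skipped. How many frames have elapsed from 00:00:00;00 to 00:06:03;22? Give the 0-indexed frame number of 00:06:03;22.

10900

Complete 10-minute blocks: 0, each 17982 frames → 0.
Remaining 6 whole minutes in the current block: 1800 + 5 × 1798 = 10790 frames.
Within the current minute: 3 × 30 + 22 − 2 = 110 (labels ;00/;01 skipped at this minute). Total = 0 + 10790 + 110 = 10900.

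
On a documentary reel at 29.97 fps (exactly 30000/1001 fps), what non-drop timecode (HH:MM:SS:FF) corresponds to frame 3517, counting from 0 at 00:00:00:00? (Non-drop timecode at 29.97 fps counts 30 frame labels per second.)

00:01:57:07

3517 ÷ 30 = 117 full seconds, remainder 7 frames.
117 s = 0 h 1 min 57 s.
Timecode: 00:01:57:07.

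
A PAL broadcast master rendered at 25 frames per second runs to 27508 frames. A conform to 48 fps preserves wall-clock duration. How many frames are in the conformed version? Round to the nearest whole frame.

Frames at target rate = 27508 × (48) / (25) = 1320384/25 ≈ 52815.360.
Nearest whole frame: 52815.

52815 frames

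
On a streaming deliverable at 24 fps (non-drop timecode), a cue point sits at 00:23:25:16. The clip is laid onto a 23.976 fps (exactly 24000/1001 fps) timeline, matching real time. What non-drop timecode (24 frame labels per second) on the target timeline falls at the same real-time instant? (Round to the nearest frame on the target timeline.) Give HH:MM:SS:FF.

Source frame index: (0×3600 + 23×60 + 25) × 24 + 16 = 33736.
Real time: 33736 / (24) = 4217/3 s.
Target frame: (4217/3) × (24000/1001) = 33736000/1001 ≈ 33702.298 → 33702.
At 24 labels/s: frame 33702 → 00:23:24:06.

00:23:24:06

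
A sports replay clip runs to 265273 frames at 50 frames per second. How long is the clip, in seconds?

Running time = 265273 / (50) = 5305.46 s.

5305.46 seconds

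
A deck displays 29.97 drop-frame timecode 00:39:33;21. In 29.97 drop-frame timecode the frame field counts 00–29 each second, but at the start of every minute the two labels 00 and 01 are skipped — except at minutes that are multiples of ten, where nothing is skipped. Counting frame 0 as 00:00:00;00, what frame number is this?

71139

As if non-drop at 30 labels/s: (0 × 3600 + 39 × 60 + 33) × 30 + 21 = 71211.
Minute boundaries passed: 39; those not divisible by 10: 39 − 3 = 36; dropped labels = 2 × 36 = 72.
Actual frame index = 71211 − 72 = 71139.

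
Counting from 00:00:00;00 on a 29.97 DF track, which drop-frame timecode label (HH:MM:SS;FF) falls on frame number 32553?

Each 10-minute DF block holds 10 × 60 × 30 − 9 × 2 = 17982 frames. 32553 ÷ 17982 → 1 full block, remainder 14571.
Within the partial block the first minute is 1800 frames and each further minute 1798, so 8 further minute boundaries passed. Total skipped labels = 18 × 1 + 2 × 8 = 34.
Non-drop label index = 32553 + 34 = 32587; at 30 labels/s that is 00:18:06:07, i.e. DF 00:18:06;07.

00:18:06;07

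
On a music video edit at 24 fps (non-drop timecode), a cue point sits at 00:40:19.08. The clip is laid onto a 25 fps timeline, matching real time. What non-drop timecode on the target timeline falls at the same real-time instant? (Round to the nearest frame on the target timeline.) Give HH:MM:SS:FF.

00:40:19:08

Source frame index: (0×3600 + 40×60 + 19) × 24 + 8 = 58064.
Real time: 58064 / (24) = 7258/3 s.
Target frame: (7258/3) × (25) = 181450/3 ≈ 60483.333 → 60483.
At 25 labels/s: frame 60483 → 00:40:19:08.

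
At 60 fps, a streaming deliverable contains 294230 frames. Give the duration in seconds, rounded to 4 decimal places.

Running time = 294230 × 1/60 = 29423/6 s ≈ 4903.8333 s.

4903.8333 seconds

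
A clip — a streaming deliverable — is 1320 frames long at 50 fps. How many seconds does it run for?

26.4 seconds

Running time = 1320 / (50) = 26.4 s.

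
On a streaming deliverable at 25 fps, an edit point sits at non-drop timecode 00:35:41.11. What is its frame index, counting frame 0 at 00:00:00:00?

53536

Total seconds to the label: (0 × 3600 + 35 × 60 + 41) = 2141.
Frame index = 2141 × 25 + 11 = 53536.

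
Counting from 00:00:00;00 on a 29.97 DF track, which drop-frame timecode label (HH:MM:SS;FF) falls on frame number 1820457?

Ten DF minutes hold 17982 frames, so frame 1820457 lies in block 101 (frames 1816182–1834163) with 4275 frames into that block.
The block's first minute is 1800 frames and the rest 1798 each; 4275 frames reaches minute 2, so 101 × 18 + 2 × 2 = 1822 labels have been skipped so far.
Adding those back, label number 1820457 + 1822 = 1822279 at 30 labels/s is 60742 s + 19 f = 16 h 52 min 22 s frame 19, i.e. 16:52:22;19.

16:52:22;19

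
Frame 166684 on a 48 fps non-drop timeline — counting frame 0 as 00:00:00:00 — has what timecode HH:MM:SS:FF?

00:57:52:28

166684 ÷ 48 = 3472 full seconds, remainder 28 frames.
3472 s = 0 h 57 min 52 s.
Timecode: 00:57:52:28.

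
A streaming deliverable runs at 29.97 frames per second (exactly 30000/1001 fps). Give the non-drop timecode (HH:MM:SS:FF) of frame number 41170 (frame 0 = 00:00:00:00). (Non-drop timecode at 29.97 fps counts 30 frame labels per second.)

00:22:52:10

41170 ÷ 30 = 1372 full seconds, remainder 10 frames.
1372 s = 0 h 22 min 52 s.
Timecode: 00:22:52:10.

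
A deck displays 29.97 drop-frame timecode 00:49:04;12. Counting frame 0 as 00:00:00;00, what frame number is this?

88242

Complete 10-minute blocks: 4, each 17982 frames → 71928.
Remaining 9 whole minutes in the current block: 1800 + 8 × 1798 = 16184 frames.
Within the current minute: 4 × 30 + 12 − 2 = 130 (labels ;00/;01 skipped at this minute). Total = 71928 + 16184 + 130 = 88242.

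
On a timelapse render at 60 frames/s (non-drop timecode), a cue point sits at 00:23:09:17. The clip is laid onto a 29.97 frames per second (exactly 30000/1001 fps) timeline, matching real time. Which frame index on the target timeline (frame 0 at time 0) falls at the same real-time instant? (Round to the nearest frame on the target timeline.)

frame 41637

Source frame index: (0×3600 + 23×60 + 9) × 60 + 17 = 83357.
Real time: 83357 / (60) = 83357/60 s.
Target frame: (83357/60) × (30000/1001) = 41678500/1001 ≈ 41636.863 → 41637.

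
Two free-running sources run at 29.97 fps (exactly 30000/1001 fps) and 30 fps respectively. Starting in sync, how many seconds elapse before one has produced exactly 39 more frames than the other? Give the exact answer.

1301.3 seconds

The gap grows by |30 − 30000/1001| = 30/1001 frames per second.
Time for a 39-frame gap: 39 ÷ (30/1001) = 1301.3 s.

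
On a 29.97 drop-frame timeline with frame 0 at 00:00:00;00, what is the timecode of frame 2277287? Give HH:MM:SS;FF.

21:06:25;17

Each 10-minute DF block holds 10 × 60 × 30 − 9 × 2 = 17982 frames. 2277287 ÷ 17982 → 126 full blocks, remainder 11555.
Within the partial block the first minute is 1800 frames and each further minute 1798, so 6 further minute boundaries passed. Total skipped labels = 18 × 126 + 2 × 6 = 2280.
Non-drop label index = 2277287 + 2280 = 2279567; at 30 labels/s that is 21:06:25:17, i.e. DF 21:06:25;17.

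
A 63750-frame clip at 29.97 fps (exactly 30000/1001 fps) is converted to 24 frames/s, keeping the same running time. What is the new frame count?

51051 frames

Target frames = source frames × (target rate / source rate) = 63750 × (24)/(30000/1001) = 63750 × 1001/1250 = 51051.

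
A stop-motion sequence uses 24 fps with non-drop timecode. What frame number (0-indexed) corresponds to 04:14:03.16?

365848

Total seconds to the label: (4 × 3600 + 14 × 60 + 3) = 15243.
Frame index = 15243 × 24 + 16 = 365848.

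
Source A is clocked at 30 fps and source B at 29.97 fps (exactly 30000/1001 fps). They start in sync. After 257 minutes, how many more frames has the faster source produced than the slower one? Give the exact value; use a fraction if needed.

462600/1001 frames

257 min = 15420 s.
A emits 30 × 15420 = 462600 frames; B emits 30000/1001 × 15420 = 462600000/1001.
Difference = 462600/1001 frames (≈ 462.1379); B is behind A.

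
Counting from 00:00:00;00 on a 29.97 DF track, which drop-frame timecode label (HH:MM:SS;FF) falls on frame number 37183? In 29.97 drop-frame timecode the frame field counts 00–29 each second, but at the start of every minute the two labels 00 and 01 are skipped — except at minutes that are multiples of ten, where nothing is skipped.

00:20:40;19

Each 10-minute DF block holds 10 × 60 × 30 − 9 × 2 = 17982 frames. 37183 ÷ 17982 → 2 full blocks, remainder 1219.
Within the partial block the first minute is 1800 frames and each further minute 1798, so 0 further minute boundaries passed. Total skipped labels = 18 × 2 + 2 × 0 = 36.
Non-drop label index = 37183 + 36 = 37219; at 30 labels/s that is 00:20:40:19, i.e. DF 00:20:40;19.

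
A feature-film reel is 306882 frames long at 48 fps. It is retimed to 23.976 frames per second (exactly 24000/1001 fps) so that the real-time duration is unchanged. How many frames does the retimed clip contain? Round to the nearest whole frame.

153288 frames

Frames at target rate = 306882 × (24000/1001) / (48) = 153441000/1001 ≈ 153287.712.
Nearest whole frame: 153288.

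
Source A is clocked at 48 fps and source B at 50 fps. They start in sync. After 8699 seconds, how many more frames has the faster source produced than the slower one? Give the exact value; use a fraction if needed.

17398 frames

A emits 48 × 8699 = 417552 frames; B emits 50 × 8699 = 434950.
Difference = 17398 frames; B is ahead of A.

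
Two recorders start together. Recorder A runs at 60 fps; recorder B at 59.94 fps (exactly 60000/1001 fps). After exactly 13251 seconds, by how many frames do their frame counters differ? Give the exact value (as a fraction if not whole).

A emits 60 × 13251 = 795060 frames; B emits 60000/1001 × 13251 = 113580000/143.
Difference = 113580/143 frames (≈ 794.2657); B is behind A.

113580/143 frames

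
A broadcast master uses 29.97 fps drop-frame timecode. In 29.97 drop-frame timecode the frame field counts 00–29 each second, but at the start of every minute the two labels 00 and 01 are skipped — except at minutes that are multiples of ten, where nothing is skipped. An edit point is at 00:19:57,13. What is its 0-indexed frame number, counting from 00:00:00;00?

35887

As if non-drop at 30 labels/s: (0 × 3600 + 19 × 60 + 57) × 30 + 13 = 35923.
Minute boundaries passed: 19; those not divisible by 10: 19 − 1 = 18; dropped labels = 2 × 18 = 36.
Actual frame index = 35923 − 36 = 35887.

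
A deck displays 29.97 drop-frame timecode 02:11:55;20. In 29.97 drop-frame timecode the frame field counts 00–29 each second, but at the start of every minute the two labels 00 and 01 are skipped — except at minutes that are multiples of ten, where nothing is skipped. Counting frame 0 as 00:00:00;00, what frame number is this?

Complete 10-minute blocks: 13, each 17982 frames → 233766.
Remaining 1 whole minute in the current block: 1800 + 0 × 1798 = 1800 frames.
Within the current minute: 55 × 30 + 20 − 2 = 1668 (labels ;00/;01 skipped at this minute). Total = 233766 + 1800 + 1668 = 237234.

237234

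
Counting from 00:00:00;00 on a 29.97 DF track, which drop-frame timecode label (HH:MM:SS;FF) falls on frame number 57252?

Each 10-minute DF block holds 10 × 60 × 30 − 9 × 2 = 17982 frames. 57252 ÷ 17982 → 3 full blocks, remainder 3306.
Within the partial block the first minute is 1800 frames and each further minute 1798, so 1 further minute boundary passed. Total skipped labels = 18 × 3 + 2 × 1 = 56.
Non-drop label index = 57252 + 56 = 57308; at 30 labels/s that is 00:31:50:08, i.e. DF 00:31:50;08.

00:31:50;08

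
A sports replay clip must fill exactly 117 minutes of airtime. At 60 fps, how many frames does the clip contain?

421200 frames

117 min = 7020 s.
Frames = 7020 × 60 = 421200.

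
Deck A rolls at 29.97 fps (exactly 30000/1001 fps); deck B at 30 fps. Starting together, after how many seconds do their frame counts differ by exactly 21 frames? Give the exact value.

The gap grows by |30 − 30000/1001| = 30/1001 frames per second.
Time for a 21-frame gap: 21 ÷ (30/1001) = 700.7 s.

700.7 seconds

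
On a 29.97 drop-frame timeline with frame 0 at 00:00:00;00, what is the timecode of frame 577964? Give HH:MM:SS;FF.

05:21:24;22

Ten DF minutes hold 17982 frames, so frame 577964 lies in block 32 (frames 575424–593405) with 2540 frames into that block.
The block's first minute is 1800 frames and the rest 1798 each; 2540 frames reaches minute 1, so 32 × 18 + 1 × 2 = 578 labels have been skipped so far.
Adding those back, label number 577964 + 578 = 578542 at 30 labels/s is 19284 s + 22 f = 5 h 21 min 24 s frame 22, i.e. 05:21:24;22.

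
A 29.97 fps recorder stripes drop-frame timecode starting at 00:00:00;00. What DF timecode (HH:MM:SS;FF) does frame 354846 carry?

03:17:20;02

Each 10-minute DF block holds 10 × 60 × 30 − 9 × 2 = 17982 frames. 354846 ÷ 17982 → 19 full blocks, remainder 13188.
Within the partial block the first minute is 1800 frames and each further minute 1798, so 7 further minute boundaries passed. Total skipped labels = 18 × 19 + 2 × 7 = 356.
Non-drop label index = 354846 + 356 = 355202; at 30 labels/s that is 03:17:20:02, i.e. DF 03:17:20;02.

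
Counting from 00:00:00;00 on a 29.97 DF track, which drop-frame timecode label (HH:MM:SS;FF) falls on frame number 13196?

Ten DF minutes hold 17982 frames, so frame 13196 lies in block 0 (frames 0–17981) with 13196 frames into that block.
The block's first minute is 1800 frames and the rest 1798 each; 13196 frames reaches minute 7, so 0 × 18 + 7 × 2 = 14 labels have been skipped so far.
Adding those back, label number 13196 + 14 = 13210 at 30 labels/s is 440 s + 10 f = 0 h 7 min 20 s frame 10, i.e. 00:07:20;10.

00:07:20;10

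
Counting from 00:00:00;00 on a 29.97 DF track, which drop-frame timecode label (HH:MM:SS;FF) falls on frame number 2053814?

Each 10-minute DF block holds 10 × 60 × 30 − 9 × 2 = 17982 frames. 2053814 ÷ 17982 → 114 full blocks, remainder 3866.
Within the partial block the first minute is 1800 frames and each further minute 1798, so 2 further minute boundaries passed. Total skipped labels = 18 × 114 + 2 × 2 = 2056.
Non-drop label index = 2053814 + 2056 = 2055870; at 30 labels/s that is 19:02:09:00, i.e. DF 19:02:09;00.

19:02:09;00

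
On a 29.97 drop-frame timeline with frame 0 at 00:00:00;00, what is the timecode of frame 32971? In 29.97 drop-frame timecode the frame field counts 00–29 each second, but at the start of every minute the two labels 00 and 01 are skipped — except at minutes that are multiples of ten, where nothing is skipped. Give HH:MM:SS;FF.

00:18:20;05

Each 10-minute DF block holds 10 × 60 × 30 − 9 × 2 = 17982 frames. 32971 ÷ 17982 → 1 full block, remainder 14989.
Within the partial block the first minute is 1800 frames and each further minute 1798, so 8 further minute boundaries passed. Total skipped labels = 18 × 1 + 2 × 8 = 34.
Non-drop label index = 32971 + 34 = 33005; at 30 labels/s that is 00:18:20:05, i.e. DF 00:18:20;05.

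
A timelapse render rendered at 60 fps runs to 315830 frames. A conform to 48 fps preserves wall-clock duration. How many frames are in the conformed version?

252664 frames

Target frames = source frames × (target rate / source rate) = 315830 × (48)/(60) = 315830 × 4/5 = 252664.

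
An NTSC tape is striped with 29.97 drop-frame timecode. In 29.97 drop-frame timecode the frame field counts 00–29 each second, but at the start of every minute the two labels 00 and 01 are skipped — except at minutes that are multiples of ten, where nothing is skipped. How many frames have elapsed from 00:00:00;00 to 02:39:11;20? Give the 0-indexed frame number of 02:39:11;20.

286262

As if non-drop at 30 labels/s: (2 × 3600 + 39 × 60 + 11) × 30 + 20 = 286550.
Minute boundaries passed: 159; those not divisible by 10: 159 − 15 = 144; dropped labels = 2 × 144 = 288.
Actual frame index = 286550 − 288 = 286262.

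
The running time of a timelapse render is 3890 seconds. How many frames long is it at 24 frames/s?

93360 frames

Frames = 3890 × 24 = 93360.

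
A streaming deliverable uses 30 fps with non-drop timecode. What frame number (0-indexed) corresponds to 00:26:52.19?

Total seconds to the label: (0 × 3600 + 26 × 60 + 52) = 1612.
Frame index = 1612 × 30 + 19 = 48379.

frame 48379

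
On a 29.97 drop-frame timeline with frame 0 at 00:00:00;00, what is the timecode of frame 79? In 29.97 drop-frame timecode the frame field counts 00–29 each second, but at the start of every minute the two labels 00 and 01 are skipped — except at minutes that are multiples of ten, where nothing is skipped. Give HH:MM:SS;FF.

00:00:02;19

Ten DF minutes hold 17982 frames, so frame 79 lies in block 0 (frames 0–17981) with 79 frames into that block.
The block's first minute is 1800 frames and the rest 1798 each; 79 frames reaches minute 0, so 0 × 18 + 0 × 2 = 0 labels have been skipped so far.
Adding those back, label number 79 + 0 = 79 at 30 labels/s is 2 s + 19 f = 0 h 0 min 2 s frame 19, i.e. 00:00:02;19.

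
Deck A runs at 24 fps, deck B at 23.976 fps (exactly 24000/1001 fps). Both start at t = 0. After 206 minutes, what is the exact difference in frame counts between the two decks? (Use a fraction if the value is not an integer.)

206 min = 12360 s.
A emits 24 × 12360 = 296640 frames; B emits 24000/1001 × 12360 = 296640000/1001.
Difference = 296640/1001 frames (≈ 296.3437); B is behind A.

296640/1001 frames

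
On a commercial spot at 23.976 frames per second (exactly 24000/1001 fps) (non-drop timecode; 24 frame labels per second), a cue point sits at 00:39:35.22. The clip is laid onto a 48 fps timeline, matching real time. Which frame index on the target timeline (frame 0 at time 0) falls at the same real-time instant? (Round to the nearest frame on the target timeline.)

Source frame index: (0×3600 + 39×60 + 35) × 24 + 22 = 57022.
Real time: 57022 / (24000/1001) = 28539511/12000 s.
Target frame: (28539511/12000) × (48) = 28539511/250 ≈ 114158.044 → 114158.

frame 114158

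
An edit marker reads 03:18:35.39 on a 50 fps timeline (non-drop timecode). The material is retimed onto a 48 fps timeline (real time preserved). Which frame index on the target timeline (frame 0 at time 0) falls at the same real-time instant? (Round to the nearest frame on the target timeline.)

frame 571957

Source frame index: (3×3600 + 18×60 + 35) × 50 + 39 = 595789.
Real time: 595789 / (50) = 595789/50 s.
Target frame: (595789/50) × (48) = 14298936/25 ≈ 571957.440 → 571957.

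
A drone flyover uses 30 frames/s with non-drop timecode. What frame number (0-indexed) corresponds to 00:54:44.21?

Total seconds to the label: (0 × 3600 + 54 × 60 + 44) = 3284.
Frame index = 3284 × 30 + 21 = 98541.

frame 98541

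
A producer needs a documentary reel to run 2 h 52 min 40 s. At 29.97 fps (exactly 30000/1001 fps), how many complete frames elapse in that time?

310489 frames

2 h 52 min 40 s = 10360 s.
Frames = 10360 × 30000/1001 = 44400000/143 ≈ 310489.5105.
Complete frames: 310489.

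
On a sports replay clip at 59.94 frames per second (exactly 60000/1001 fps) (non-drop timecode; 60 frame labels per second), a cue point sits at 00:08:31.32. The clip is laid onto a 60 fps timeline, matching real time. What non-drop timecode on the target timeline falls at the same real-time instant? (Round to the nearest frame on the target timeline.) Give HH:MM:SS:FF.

Source frame index: (0×3600 + 8×60 + 31) × 60 + 32 = 30692.
Real time: 30692 / (60000/1001) = 7680673/15000 s.
Target frame: (7680673/15000) × (60) = 7680673/250 ≈ 30722.692 → 30723.
At 60 labels/s: frame 30723 → 00:08:32:03.

00:08:32:03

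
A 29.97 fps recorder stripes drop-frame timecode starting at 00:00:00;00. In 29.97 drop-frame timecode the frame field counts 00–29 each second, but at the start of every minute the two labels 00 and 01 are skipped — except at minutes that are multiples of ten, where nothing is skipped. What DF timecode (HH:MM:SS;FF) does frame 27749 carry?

00:15:25;27

Each 10-minute DF block holds 10 × 60 × 30 − 9 × 2 = 17982 frames. 27749 ÷ 17982 → 1 full block, remainder 9767.
Within the partial block the first minute is 1800 frames and each further minute 1798, so 5 further minute boundaries passed. Total skipped labels = 18 × 1 + 2 × 5 = 28.
Non-drop label index = 27749 + 28 = 27777; at 30 labels/s that is 00:15:25:27, i.e. DF 00:15:25;27.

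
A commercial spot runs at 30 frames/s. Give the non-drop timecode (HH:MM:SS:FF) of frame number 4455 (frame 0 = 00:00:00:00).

4455 ÷ 30 = 148 full seconds, remainder 15 frames.
148 s = 0 h 2 min 28 s.
Timecode: 00:02:28:15.

00:02:28:15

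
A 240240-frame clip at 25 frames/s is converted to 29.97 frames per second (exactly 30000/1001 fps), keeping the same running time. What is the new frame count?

Target frames = source frames × (target rate / source rate) = 240240 × (30000/1001)/(25) = 240240 × 1200/1001 = 288000.

288000 frames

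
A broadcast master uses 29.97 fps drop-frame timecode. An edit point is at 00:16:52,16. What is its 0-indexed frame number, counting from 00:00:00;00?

Complete 10-minute blocks: 1, each 17982 frames → 17982.
Remaining 6 whole minutes in the current block: 1800 + 5 × 1798 = 10790 frames.
Within the current minute: 52 × 30 + 16 − 2 = 1574 (labels ;00/;01 skipped at this minute). Total = 17982 + 10790 + 1574 = 30346.

30346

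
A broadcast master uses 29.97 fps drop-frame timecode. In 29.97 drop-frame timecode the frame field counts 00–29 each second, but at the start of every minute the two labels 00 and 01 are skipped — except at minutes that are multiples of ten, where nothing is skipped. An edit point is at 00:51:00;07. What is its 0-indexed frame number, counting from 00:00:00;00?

As if non-drop at 30 labels/s: (0 × 3600 + 51 × 60 + 0) × 30 + 7 = 91807.
Minute boundaries passed: 51; those not divisible by 10: 51 − 5 = 46; dropped labels = 2 × 46 = 92.
Actual frame index = 91807 − 92 = 91715.

91715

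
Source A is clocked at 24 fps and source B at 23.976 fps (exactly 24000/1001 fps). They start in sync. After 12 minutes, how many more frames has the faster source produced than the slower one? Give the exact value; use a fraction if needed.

12 min = 720 s.
A emits 24 × 720 = 17280 frames; B emits 24000/1001 × 720 = 17280000/1001.
Difference = 17280/1001 frames (≈ 17.2627); B is behind A.

17280/1001 frames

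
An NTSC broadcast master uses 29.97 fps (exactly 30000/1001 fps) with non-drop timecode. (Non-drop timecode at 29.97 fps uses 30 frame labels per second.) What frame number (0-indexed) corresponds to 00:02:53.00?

Total seconds to the label: (0 × 3600 + 2 × 60 + 53) = 173.
Frame index = 173 × 30 + 0 = 5190.

frame 5190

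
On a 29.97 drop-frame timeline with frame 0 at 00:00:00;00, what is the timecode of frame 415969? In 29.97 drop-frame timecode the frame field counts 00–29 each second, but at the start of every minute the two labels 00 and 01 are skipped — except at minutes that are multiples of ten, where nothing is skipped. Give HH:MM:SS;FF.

Each 10-minute DF block holds 10 × 60 × 30 − 9 × 2 = 17982 frames. 415969 ÷ 17982 → 23 full blocks, remainder 2383.
Within the partial block the first minute is 1800 frames and each further minute 1798, so 1 further minute boundary passed. Total skipped labels = 18 × 23 + 2 × 1 = 416.
Non-drop label index = 415969 + 416 = 416385; at 30 labels/s that is 03:51:19:15, i.e. DF 03:51:19;15.

03:51:19;15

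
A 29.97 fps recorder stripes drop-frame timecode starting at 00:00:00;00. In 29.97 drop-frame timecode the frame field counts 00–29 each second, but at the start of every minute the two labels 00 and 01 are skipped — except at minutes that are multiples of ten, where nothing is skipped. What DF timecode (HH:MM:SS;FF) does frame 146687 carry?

01:21:34;13

Each 10-minute DF block holds 10 × 60 × 30 − 9 × 2 = 17982 frames. 146687 ÷ 17982 → 8 full blocks, remainder 2831.
Within the partial block the first minute is 1800 frames and each further minute 1798, so 1 further minute boundary passed. Total skipped labels = 18 × 8 + 2 × 1 = 146.
Non-drop label index = 146687 + 146 = 146833; at 30 labels/s that is 01:21:34:13, i.e. DF 01:21:34;13.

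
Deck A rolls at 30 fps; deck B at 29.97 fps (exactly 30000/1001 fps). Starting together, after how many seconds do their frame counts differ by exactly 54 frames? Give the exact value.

The gap grows by |30000/1001 − 30| = 30/1001 frames per second.
Time for a 54-frame gap: 54 ÷ (30/1001) = 1801.8 s.

1801.8 seconds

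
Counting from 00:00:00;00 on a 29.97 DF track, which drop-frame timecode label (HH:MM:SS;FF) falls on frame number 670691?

06:12:58;21

Each 10-minute DF block holds 10 × 60 × 30 − 9 × 2 = 17982 frames. 670691 ÷ 17982 → 37 full blocks, remainder 5357.
Within the partial block the first minute is 1800 frames and each further minute 1798, so 2 further minute boundaries passed. Total skipped labels = 18 × 37 + 2 × 2 = 670.
Non-drop label index = 670691 + 670 = 671361; at 30 labels/s that is 06:12:58:21, i.e. DF 06:12:58;21.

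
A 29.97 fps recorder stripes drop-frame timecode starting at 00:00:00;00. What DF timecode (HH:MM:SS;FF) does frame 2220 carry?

00:01:14;02

Each 10-minute DF block holds 10 × 60 × 30 − 9 × 2 = 17982 frames. 2220 ÷ 17982 → 0 full blocks, remainder 2220.
Within the partial block the first minute is 1800 frames and each further minute 1798, so 1 further minute boundary passed. Total skipped labels = 18 × 0 + 2 × 1 = 2.
Non-drop label index = 2220 + 2 = 2222; at 30 labels/s that is 00:01:14:02, i.e. DF 00:01:14;02.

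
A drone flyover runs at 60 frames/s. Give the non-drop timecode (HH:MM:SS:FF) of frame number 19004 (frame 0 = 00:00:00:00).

19004 ÷ 60 = 316 full seconds, remainder 44 frames.
316 s = 0 h 5 min 16 s.
Timecode: 00:05:16:44.

00:05:16:44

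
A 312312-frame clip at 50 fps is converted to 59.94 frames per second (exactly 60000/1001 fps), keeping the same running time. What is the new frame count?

374400 frames

Target frames = source frames × (target rate / source rate) = 312312 × (60000/1001)/(50) = 312312 × 1200/1001 = 374400.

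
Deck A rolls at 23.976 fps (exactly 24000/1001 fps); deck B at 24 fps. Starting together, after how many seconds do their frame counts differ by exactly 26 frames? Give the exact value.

13013/12 seconds

The gap grows by |24 − 24000/1001| = 24/1001 frames per second.
Time for a 26-frame gap: 26 ÷ (24/1001) = 13013/12 s.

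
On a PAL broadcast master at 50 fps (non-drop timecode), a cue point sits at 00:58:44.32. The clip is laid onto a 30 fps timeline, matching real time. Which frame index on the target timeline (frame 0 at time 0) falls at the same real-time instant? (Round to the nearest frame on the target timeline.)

Source frame index: (0×3600 + 58×60 + 44) × 50 + 32 = 176232.
Real time: 176232 / (50) = 88116/25 s.
Target frame: (88116/25) × (30) = 528696/5 ≈ 105739.200 → 105739.

frame 105739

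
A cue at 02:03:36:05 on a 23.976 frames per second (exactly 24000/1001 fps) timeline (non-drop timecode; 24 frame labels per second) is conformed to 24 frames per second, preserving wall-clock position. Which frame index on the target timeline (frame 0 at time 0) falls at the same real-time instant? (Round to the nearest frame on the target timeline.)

Source frame index: (2×3600 + 3×60 + 36) × 24 + 5 = 177989.
Real time: 177989 / (24000/1001) = 178166989/24000 s.
Target frame: (178166989/24000) × (24) = 178166989/1000 ≈ 178166.989 → 178167.

frame 178167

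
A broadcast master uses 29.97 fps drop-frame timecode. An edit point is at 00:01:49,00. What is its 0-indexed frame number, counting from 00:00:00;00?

3268

Complete 10-minute blocks: 0, each 17982 frames → 0.
Remaining 1 whole minute in the current block: 1800 + 0 × 1798 = 1800 frames.
Within the current minute: 49 × 30 + 0 − 2 = 1468 (labels ;00/;01 skipped at this minute). Total = 0 + 1800 + 1468 = 3268.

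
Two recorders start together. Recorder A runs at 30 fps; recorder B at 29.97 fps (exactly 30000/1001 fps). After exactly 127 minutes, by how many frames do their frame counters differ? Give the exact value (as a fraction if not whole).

228600/1001 frames

127 min = 7620 s.
A emits 30 × 7620 = 228600 frames; B emits 30000/1001 × 7620 = 228600000/1001.
Difference = 228600/1001 frames (≈ 228.3716); B is behind A.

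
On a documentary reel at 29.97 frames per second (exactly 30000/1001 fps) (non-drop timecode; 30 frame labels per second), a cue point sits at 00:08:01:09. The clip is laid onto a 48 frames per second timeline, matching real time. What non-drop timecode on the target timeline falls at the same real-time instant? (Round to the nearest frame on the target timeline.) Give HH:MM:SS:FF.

00:08:01:38

Source frame index: (0×3600 + 8×60 + 1) × 30 + 9 = 14439.
Real time: 14439 / (30000/1001) = 4817813/10000 s.
Target frame: (4817813/10000) × (48) = 14453439/625 ≈ 23125.502 → 23126.
At 48 labels/s: frame 23126 → 00:08:01:38.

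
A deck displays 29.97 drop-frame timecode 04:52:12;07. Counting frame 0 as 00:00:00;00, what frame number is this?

525441

As if non-drop at 30 labels/s: (4 × 3600 + 52 × 60 + 12) × 30 + 7 = 525967.
Minute boundaries passed: 292; those not divisible by 10: 292 − 29 = 263; dropped labels = 2 × 263 = 526.
Actual frame index = 525967 − 526 = 525441.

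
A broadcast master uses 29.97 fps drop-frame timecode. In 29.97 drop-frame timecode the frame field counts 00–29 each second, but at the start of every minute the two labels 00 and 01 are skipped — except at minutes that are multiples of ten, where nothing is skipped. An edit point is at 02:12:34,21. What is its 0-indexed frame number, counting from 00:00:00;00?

As if non-drop at 30 labels/s: (2 × 3600 + 12 × 60 + 34) × 30 + 21 = 238641.
Minute boundaries passed: 132; those not divisible by 10: 132 − 13 = 119; dropped labels = 2 × 119 = 238.
Actual frame index = 238641 − 238 = 238403.

238403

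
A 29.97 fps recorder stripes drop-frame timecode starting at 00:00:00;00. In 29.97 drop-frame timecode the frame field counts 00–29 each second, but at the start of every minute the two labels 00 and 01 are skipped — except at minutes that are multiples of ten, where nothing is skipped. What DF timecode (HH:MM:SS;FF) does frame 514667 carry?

04:46:12;23

Each 10-minute DF block holds 10 × 60 × 30 − 9 × 2 = 17982 frames. 514667 ÷ 17982 → 28 full blocks, remainder 11171.
Within the partial block the first minute is 1800 frames and each further minute 1798, so 6 further minute boundaries passed. Total skipped labels = 18 × 28 + 2 × 6 = 516.
Non-drop label index = 514667 + 516 = 515183; at 30 labels/s that is 04:46:12:23, i.e. DF 04:46:12;23.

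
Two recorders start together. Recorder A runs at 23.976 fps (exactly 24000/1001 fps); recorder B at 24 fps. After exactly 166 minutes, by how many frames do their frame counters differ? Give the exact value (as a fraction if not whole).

166 min = 9960 s.
A emits 24000/1001 × 9960 = 239040000/1001 frames; B emits 24 × 9960 = 239040.
Difference = 239040/1001 frames (≈ 238.8012); B is ahead of A.

239040/1001 frames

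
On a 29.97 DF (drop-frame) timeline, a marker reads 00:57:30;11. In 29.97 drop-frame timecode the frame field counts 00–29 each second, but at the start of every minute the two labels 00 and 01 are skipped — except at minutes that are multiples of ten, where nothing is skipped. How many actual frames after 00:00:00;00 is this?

103407

Complete 10-minute blocks: 5, each 17982 frames → 89910.
Remaining 7 whole minutes in the current block: 1800 + 6 × 1798 = 12588 frames.
Within the current minute: 30 × 30 + 11 − 2 = 909 (labels ;00/;01 skipped at this minute). Total = 89910 + 12588 + 909 = 103407.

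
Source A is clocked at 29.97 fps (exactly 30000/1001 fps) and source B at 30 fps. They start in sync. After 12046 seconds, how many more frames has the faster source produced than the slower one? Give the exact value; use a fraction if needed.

A emits 30000/1001 × 12046 = 361380000/1001 frames; B emits 30 × 12046 = 361380.
Difference = 361380/1001 frames (≈ 361.0190); B is ahead of A.

361380/1001 frames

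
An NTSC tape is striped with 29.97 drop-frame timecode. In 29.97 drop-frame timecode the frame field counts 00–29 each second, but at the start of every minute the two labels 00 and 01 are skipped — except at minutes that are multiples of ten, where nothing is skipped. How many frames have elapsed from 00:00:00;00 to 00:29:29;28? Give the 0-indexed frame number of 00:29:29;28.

53044

Complete 10-minute blocks: 2, each 17982 frames → 35964.
Remaining 9 whole minutes in the current block: 1800 + 8 × 1798 = 16184 frames.
Within the current minute: 29 × 30 + 28 − 2 = 896 (labels ;00/;01 skipped at this minute). Total = 35964 + 16184 + 896 = 53044.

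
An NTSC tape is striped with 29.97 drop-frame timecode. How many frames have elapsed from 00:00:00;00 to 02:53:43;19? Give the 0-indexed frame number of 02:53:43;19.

312397

Complete 10-minute blocks: 17, each 17982 frames → 305694.
Remaining 3 whole minutes in the current block: 1800 + 2 × 1798 = 5396 frames.
Within the current minute: 43 × 30 + 19 − 2 = 1307 (labels ;00/;01 skipped at this minute). Total = 305694 + 5396 + 1307 = 312397.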